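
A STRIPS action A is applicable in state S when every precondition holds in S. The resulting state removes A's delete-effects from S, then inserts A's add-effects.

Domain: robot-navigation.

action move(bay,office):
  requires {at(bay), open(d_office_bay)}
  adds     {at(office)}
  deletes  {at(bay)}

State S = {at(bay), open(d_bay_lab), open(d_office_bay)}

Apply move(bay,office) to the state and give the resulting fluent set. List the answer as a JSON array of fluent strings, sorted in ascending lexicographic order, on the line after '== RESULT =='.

Compute (S \ del) ∪ add:
  pre ⊆ S: {at(bay), open(d_office_bay)} ⊆ S  — applicable
  S \ del = {open(d_bay_lab), open(d_office_bay)}
  ∪ add   = {at(office), open(d_bay_lab), open(d_office_bay)}

== RESULT ==
["at(office)", "open(d_bay_lab)", "open(d_office_bay)"]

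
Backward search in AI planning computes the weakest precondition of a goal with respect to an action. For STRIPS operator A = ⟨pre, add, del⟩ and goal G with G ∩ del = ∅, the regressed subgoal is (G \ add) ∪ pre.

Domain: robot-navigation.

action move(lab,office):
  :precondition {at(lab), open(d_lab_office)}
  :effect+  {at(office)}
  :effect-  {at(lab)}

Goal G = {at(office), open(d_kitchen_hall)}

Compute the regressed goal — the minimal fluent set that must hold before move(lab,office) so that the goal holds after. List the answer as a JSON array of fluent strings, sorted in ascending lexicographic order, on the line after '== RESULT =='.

Compute (G \ add) ∪ pre:
  G ∩ del = {}  (empty — regression defined)
  G \ add = {at(office), open(d_kitchen_hall)} \ {at(office)} = {open(d_kitchen_hall)}
  ∪ pre   = {open(d_kitchen_hall)} ∪ {at(lab), open(d_lab_office)}
          = {at(lab), open(d_kitchen_hall), open(d_lab_office)}

== RESULT ==
["at(lab)", "open(d_kitchen_hall)", "open(d_lab_office)"]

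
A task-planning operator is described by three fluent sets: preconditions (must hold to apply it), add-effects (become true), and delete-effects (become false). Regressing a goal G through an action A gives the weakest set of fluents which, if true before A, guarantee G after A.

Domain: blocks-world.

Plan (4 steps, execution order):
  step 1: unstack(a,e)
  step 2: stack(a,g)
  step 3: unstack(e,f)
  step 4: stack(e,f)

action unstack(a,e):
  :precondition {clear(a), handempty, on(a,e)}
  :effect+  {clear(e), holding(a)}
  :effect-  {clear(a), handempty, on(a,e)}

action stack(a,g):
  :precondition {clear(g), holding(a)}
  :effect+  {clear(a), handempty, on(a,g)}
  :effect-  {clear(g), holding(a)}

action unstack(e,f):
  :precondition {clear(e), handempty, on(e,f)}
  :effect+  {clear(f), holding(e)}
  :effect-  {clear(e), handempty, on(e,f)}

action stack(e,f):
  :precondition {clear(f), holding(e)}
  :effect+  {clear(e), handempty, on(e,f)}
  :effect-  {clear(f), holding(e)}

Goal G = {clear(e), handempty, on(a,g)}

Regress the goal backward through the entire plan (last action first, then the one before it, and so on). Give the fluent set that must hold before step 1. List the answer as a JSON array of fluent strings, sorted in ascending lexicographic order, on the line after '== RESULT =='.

Regress step by step:
  through step 4 (stack(e,f)): drop {clear(e), handempty}, keep {on(a,g)}, require {clear(f), holding(e)}
    → {clear(f), holding(e), on(a,g)}
  through step 3 (unstack(e,f)): drop {clear(f), holding(e)}, keep {on(a,g)}, require {clear(e), handempty, on(e,f)}
    → {clear(e), handempty, on(a,g), on(e,f)}
  through step 2 (stack(a,g)): drop {handempty, on(a,g)}, keep {clear(e), on(e,f)}, require {clear(g), holding(a)}
    → {clear(e), clear(g), holding(a), on(e,f)}
  through step 1 (unstack(a,e)): drop {clear(e), holding(a)}, keep {clear(g), on(e,f)}, require {clear(a), handempty, on(a,e)}
    → {clear(a), clear(g), handempty, on(a,e), on(e,f)}

== RESULT ==
["clear(a)", "clear(g)", "handempty", "on(a,e)", "on(e,f)"]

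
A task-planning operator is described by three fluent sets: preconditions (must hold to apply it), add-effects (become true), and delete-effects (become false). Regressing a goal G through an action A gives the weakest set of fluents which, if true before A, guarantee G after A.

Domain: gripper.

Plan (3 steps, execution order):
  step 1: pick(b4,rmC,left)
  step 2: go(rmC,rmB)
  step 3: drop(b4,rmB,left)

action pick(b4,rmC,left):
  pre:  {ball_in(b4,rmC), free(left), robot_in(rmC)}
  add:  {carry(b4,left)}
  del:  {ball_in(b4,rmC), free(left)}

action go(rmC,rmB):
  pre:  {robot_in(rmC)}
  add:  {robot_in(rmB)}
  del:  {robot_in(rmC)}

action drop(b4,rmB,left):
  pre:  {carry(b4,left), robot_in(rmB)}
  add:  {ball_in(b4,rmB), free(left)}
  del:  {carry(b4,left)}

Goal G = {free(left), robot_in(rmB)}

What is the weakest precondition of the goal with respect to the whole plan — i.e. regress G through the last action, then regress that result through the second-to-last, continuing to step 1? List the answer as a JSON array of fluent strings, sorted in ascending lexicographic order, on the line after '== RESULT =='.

Work backward from the goal:
  through step 3 (drop(b4,rmB,left)): drop {free(left)}, keep {robot_in(rmB)}, require {carry(b4,left), robot_in(rmB)}
    → {carry(b4,left), robot_in(rmB)}
  through step 2 (go(rmC,rmB)): drop {robot_in(rmB)}, keep {carry(b4,left)}, require {robot_in(rmC)}
    → {carry(b4,left), robot_in(rmC)}
  through step 1 (pick(b4,rmC,left)): drop {carry(b4,left)}, keep {robot_in(rmC)}, require {ball_in(b4,rmC), free(left), robot_in(rmC)}
    → {ball_in(b4,rmC), free(left), robot_in(rmC)}

== RESULT ==
["ball_in(b4,rmC)", "free(left)", "robot_in(rmC)"]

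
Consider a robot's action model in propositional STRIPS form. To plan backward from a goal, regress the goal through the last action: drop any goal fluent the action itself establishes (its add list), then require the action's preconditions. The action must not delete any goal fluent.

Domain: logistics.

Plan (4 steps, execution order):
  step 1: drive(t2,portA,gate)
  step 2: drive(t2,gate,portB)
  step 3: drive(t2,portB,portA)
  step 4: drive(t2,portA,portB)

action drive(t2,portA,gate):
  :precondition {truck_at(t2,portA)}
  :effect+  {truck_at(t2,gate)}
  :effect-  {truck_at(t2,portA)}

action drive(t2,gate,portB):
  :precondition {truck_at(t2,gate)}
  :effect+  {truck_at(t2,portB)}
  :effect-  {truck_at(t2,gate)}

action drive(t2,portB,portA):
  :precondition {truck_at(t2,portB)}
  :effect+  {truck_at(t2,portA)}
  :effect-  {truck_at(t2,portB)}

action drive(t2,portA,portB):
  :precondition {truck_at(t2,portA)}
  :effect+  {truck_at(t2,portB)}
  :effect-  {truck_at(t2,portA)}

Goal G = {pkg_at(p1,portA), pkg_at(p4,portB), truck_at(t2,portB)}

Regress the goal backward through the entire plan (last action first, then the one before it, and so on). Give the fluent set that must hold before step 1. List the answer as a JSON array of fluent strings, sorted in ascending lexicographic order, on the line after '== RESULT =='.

Regress step by step:
  through step 4 (drive(t2,portA,portB)): drop {truck_at(t2,portB)}, keep {pkg_at(p1,portA), pkg_at(p4,portB)}, require {truck_at(t2,portA)}
    → {pkg_at(p1,portA), pkg_at(p4,portB), truck_at(t2,portA)}
  through step 3 (drive(t2,portB,portA)): drop {truck_at(t2,portA)}, keep {pkg_at(p1,portA), pkg_at(p4,portB)}, require {truck_at(t2,portB)}
    → {pkg_at(p1,portA), pkg_at(p4,portB), truck_at(t2,portB)}
  through step 2 (drive(t2,gate,portB)): drop {truck_at(t2,portB)}, keep {pkg_at(p1,portA), pkg_at(p4,portB)}, require {truck_at(t2,gate)}
    → {pkg_at(p1,portA), pkg_at(p4,portB), truck_at(t2,gate)}
  through step 1 (drive(t2,portA,gate)): drop {truck_at(t2,gate)}, keep {pkg_at(p1,portA), pkg_at(p4,portB)}, require {truck_at(t2,portA)}
    → {pkg_at(p1,portA), pkg_at(p4,portB), truck_at(t2,portA)}

== RESULT ==
["pkg_at(p1,portA)", "pkg_at(p4,portB)", "truck_at(t2,portA)"]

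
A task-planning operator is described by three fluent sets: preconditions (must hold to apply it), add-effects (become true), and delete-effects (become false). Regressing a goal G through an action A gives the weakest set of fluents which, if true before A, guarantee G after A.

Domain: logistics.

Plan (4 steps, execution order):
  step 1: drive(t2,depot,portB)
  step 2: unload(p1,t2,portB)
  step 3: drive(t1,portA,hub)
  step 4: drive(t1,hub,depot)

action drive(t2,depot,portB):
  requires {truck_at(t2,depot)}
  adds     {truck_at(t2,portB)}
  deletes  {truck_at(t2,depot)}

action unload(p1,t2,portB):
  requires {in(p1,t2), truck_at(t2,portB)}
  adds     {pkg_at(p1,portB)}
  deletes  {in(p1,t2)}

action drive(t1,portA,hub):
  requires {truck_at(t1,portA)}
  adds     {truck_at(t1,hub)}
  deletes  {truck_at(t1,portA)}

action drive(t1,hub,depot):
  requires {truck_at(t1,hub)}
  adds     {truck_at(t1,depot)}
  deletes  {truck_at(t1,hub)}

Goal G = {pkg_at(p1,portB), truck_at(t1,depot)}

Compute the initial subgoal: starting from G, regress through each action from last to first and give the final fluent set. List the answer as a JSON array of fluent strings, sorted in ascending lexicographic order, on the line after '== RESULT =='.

Regress step by step:
  through step 4 (drive(t1,hub,depot)): drop {truck_at(t1,depot)}, keep {pkg_at(p1,portB)}, require {truck_at(t1,hub)}
    → {pkg_at(p1,portB), truck_at(t1,hub)}
  through step 3 (drive(t1,portA,hub)): drop {truck_at(t1,hub)}, keep {pkg_at(p1,portB)}, require {truck_at(t1,portA)}
    → {pkg_at(p1,portB), truck_at(t1,portA)}
  through step 2 (unload(p1,t2,portB)): drop {pkg_at(p1,portB)}, keep {truck_at(t1,portA)}, require {in(p1,t2), truck_at(t2,portB)}
    → {in(p1,t2), truck_at(t1,portA), truck_at(t2,portB)}
  through step 1 (drive(t2,depot,portB)): drop {truck_at(t2,portB)}, keep {in(p1,t2), truck_at(t1,portA)}, require {truck_at(t2,depot)}
    → {in(p1,t2), truck_at(t1,portA), truck_at(t2,depot)}

== RESULT ==
["in(p1,t2)", "truck_at(t1,portA)", "truck_at(t2,depot)"]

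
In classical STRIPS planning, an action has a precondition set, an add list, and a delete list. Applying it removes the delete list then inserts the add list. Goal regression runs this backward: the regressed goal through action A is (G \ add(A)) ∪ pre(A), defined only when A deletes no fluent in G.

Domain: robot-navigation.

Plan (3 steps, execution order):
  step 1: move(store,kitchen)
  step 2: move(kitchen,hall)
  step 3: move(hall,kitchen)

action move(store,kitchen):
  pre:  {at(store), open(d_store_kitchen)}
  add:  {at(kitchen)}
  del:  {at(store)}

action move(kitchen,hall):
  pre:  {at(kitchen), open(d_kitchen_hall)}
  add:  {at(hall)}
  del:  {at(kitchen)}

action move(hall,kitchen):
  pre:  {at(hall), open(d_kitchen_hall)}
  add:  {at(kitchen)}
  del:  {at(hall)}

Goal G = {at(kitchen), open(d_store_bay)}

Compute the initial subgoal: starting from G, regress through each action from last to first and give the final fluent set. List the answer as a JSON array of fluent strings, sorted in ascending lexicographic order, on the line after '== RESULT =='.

Work backward from the goal:
  through step 3 (move(hall,kitchen)): drop {at(kitchen)}, keep {open(d_store_bay)}, require {at(hall), open(d_kitchen_hall)}
    → {at(hall), open(d_kitchen_hall), open(d_store_bay)}
  through step 2 (move(kitchen,hall)): drop {at(hall)}, keep {open(d_kitchen_hall), open(d_store_bay)}, require {at(kitchen), open(d_kitchen_hall)}
    → {at(kitchen), open(d_kitchen_hall), open(d_store_bay)}
  through step 1 (move(store,kitchen)): drop {at(kitchen)}, keep {open(d_kitchen_hall), open(d_store_bay)}, require {at(store), open(d_store_kitchen)}
    → {at(store), open(d_kitchen_hall), open(d_store_bay), open(d_store_kitchen)}

== RESULT ==
["at(store)", "open(d_kitchen_hall)", "open(d_store_bay)", "open(d_store_kitchen)"]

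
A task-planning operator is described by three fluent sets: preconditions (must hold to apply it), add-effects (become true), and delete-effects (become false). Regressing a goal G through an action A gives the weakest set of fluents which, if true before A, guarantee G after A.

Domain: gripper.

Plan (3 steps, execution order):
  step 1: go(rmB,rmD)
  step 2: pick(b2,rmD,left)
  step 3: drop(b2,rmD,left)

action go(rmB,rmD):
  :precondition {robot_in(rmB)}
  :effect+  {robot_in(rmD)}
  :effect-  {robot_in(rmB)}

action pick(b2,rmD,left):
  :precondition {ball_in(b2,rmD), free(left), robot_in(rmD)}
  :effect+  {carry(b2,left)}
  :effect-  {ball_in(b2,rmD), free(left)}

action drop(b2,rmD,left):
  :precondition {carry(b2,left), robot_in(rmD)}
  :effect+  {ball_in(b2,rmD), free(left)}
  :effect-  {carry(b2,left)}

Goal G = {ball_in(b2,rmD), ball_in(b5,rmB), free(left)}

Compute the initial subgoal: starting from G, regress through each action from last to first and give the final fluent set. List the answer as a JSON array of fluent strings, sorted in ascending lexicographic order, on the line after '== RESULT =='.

Regress step by step:
  through step 3 (drop(b2,rmD,left)): drop {ball_in(b2,rmD), free(left)}, keep {ball_in(b5,rmB)}, require {carry(b2,left), robot_in(rmD)}
    → {ball_in(b5,rmB), carry(b2,left), robot_in(rmD)}
  through step 2 (pick(b2,rmD,left)): drop {carry(b2,left)}, keep {ball_in(b5,rmB), robot_in(rmD)}, require {ball_in(b2,rmD), free(left), robot_in(rmD)}
    → {ball_in(b2,rmD), ball_in(b5,rmB), free(left), robot_in(rmD)}
  through step 1 (go(rmB,rmD)): drop {robot_in(rmD)}, keep {ball_in(b2,rmD), ball_in(b5,rmB), free(left)}, require {robot_in(rmB)}
    → {ball_in(b2,rmD), ball_in(b5,rmB), free(left), robot_in(rmB)}

== RESULT ==
["ball_in(b2,rmD)", "ball_in(b5,rmB)", "free(left)", "robot_in(rmB)"]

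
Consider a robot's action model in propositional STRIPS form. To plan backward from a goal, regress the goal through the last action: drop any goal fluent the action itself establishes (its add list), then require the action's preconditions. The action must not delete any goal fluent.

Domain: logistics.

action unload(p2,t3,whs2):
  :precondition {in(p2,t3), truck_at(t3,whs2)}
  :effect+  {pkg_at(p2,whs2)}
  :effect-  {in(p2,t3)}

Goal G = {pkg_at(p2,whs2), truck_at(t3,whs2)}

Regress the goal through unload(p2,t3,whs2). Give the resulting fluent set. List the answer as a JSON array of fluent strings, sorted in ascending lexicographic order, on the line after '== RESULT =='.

Compute (G \ add) ∪ pre:
  G ∩ del = {}  (empty — regression defined)
  G \ add = {pkg_at(p2,whs2), truck_at(t3,whs2)} \ {pkg_at(p2,whs2)} = {truck_at(t3,whs2)}
  ∪ pre   = {truck_at(t3,whs2)} ∪ {in(p2,t3), truck_at(t3,whs2)}
          = {in(p2,t3), truck_at(t3,whs2)}

== RESULT ==
["in(p2,t3)", "truck_at(t3,whs2)"]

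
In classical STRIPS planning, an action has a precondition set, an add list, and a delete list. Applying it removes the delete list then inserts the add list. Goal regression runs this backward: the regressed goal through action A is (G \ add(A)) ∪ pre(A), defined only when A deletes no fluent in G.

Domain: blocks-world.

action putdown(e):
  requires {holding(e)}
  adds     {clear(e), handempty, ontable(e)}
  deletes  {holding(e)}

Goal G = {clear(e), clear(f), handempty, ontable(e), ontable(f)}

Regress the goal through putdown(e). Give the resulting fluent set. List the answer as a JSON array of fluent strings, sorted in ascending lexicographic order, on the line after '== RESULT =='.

Compute (G \ add) ∪ pre:
  G ∩ del = {}  (empty — regression defined)
  G \ add = {clear(e), clear(f), handempty, ontable(e), ontable(f)} \ {clear(e), handempty, ontable(e)} = {clear(f), ontable(f)}
  ∪ pre   = {clear(f), ontable(f)} ∪ {holding(e)}
          = {clear(f), holding(e), ontable(f)}

== RESULT ==
["clear(f)", "holding(e)", "ontable(f)"]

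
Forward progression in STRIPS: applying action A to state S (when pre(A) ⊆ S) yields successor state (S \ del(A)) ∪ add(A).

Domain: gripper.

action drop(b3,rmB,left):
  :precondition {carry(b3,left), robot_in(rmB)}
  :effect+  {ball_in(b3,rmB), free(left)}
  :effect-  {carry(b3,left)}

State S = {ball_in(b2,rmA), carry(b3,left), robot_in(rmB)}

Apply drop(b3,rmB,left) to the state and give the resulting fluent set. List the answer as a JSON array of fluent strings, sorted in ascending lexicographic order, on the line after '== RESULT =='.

Compute (S \ del) ∪ add:
  pre ⊆ S: {carry(b3,left), robot_in(rmB)} ⊆ S  — applicable
  S \ del = {ball_in(b2,rmA), robot_in(rmB)}
  ∪ add   = {ball_in(b2,rmA), ball_in(b3,rmB), free(left), robot_in(rmB)}

== RESULT ==
["ball_in(b2,rmA)", "ball_in(b3,rmB)", "free(left)", "robot_in(rmB)"]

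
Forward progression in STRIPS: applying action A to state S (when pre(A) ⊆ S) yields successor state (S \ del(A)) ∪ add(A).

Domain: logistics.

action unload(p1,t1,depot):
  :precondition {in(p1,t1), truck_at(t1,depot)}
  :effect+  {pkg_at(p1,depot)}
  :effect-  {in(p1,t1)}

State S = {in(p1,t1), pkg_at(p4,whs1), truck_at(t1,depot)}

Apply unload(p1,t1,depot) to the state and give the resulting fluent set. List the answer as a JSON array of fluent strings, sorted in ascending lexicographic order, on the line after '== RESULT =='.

Progress:
  pre ⊆ S: {in(p1,t1), truck_at(t1,depot)} ⊆ S  — applicable
  S \ del = {pkg_at(p4,whs1), truck_at(t1,depot)}
  ∪ add   = {pkg_at(p1,depot), pkg_at(p4,whs1), truck_at(t1,depot)}

== RESULT ==
["pkg_at(p1,depot)", "pkg_at(p4,whs1)", "truck_at(t1,depot)"]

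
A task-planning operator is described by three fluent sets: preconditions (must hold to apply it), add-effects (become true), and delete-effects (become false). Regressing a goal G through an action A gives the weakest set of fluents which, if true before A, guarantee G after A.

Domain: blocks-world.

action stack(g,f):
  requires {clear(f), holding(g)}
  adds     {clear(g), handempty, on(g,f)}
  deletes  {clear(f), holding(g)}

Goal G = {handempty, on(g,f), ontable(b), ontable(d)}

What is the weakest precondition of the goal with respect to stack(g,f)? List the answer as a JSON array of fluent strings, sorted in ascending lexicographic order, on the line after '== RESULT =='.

Regress:
  G ∩ del = {}  (empty — regression defined)
  G \ add = {handempty, on(g,f), ontable(b), ontable(d)} \ {clear(g), handempty, on(g,f)} = {ontable(b), ontable(d)}
  ∪ pre   = {ontable(b), ontable(d)} ∪ {clear(f), holding(g)}
          = {clear(f), holding(g), ontable(b), ontable(d)}

== RESULT ==
["clear(f)", "holding(g)", "ontable(b)", "ontable(d)"]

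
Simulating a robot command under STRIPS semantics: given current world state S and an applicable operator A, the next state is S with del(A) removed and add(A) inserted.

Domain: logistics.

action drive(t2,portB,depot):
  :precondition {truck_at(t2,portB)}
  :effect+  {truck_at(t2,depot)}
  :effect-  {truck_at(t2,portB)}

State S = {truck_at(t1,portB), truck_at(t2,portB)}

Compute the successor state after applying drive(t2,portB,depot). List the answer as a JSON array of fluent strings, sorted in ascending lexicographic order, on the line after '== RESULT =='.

Compute (S \ del) ∪ add:
  pre ⊆ S: {truck_at(t2,portB)} ⊆ S  — applicable
  S \ del = {truck_at(t1,portB)}
  ∪ add   = {truck_at(t1,portB), truck_at(t2,depot)}

== RESULT ==
["truck_at(t1,portB)", "truck_at(t2,depot)"]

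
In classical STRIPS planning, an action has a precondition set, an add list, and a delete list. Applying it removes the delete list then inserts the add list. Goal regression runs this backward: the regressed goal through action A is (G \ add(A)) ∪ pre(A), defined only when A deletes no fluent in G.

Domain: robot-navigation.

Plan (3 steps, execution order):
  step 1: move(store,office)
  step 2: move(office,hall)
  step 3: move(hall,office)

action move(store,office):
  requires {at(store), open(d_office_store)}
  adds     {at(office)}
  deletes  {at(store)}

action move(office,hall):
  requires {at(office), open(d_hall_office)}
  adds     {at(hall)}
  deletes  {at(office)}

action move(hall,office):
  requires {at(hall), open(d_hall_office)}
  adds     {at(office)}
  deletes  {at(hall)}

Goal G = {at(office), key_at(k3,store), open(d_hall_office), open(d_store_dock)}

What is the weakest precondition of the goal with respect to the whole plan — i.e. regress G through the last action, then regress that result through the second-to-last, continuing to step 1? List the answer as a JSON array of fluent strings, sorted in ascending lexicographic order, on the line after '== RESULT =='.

Regress step by step:
  through step 3 (move(hall,office)): drop {at(office)}, keep {key_at(k3,store), open(d_hall_office), open(d_store_dock)}, require {at(hall), open(d_hall_office)}
    → {at(hall), key_at(k3,store), open(d_hall_office), open(d_store_dock)}
  through step 2 (move(office,hall)): drop {at(hall)}, keep {key_at(k3,store), open(d_hall_office), open(d_store_dock)}, require {at(office), open(d_hall_office)}
    → {at(office), key_at(k3,store), open(d_hall_office), open(d_store_dock)}
  through step 1 (move(store,office)): drop {at(office)}, keep {key_at(k3,store), open(d_hall_office), open(d_store_dock)}, require {at(store), open(d_office_store)}
    → {at(store), key_at(k3,store), open(d_hall_office), open(d_office_store), open(d_store_dock)}

== RESULT ==
["at(store)", "key_at(k3,store)", "open(d_hall_office)", "open(d_office_store)", "open(d_store_dock)"]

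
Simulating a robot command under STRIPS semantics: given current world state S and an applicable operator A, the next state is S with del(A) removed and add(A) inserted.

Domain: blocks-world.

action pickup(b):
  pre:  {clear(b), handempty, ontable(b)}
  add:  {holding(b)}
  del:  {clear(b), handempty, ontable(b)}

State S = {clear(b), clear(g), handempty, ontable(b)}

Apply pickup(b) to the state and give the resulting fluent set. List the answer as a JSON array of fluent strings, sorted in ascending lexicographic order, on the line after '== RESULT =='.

Compute (S \ del) ∪ add:
  pre ⊆ S: {clear(b), handempty, ontable(b)} ⊆ S  — applicable
  S \ del = {clear(g)}
  ∪ add   = {clear(g), holding(b)}

== RESULT ==
["clear(g)", "holding(b)"]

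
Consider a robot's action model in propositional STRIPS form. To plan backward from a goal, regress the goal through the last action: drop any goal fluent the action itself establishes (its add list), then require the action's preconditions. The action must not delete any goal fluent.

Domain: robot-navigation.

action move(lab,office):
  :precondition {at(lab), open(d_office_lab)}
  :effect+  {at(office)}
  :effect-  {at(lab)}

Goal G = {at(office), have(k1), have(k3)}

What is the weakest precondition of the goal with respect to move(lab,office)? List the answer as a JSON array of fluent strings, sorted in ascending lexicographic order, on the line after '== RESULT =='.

Compute (G \ add) ∪ pre:
  G ∩ del = {}  (empty — regression defined)
  G \ add = {at(office), have(k1), have(k3)} \ {at(office)} = {have(k1), have(k3)}
  ∪ pre   = {have(k1), have(k3)} ∪ {at(lab), open(d_office_lab)}
          = {at(lab), have(k1), have(k3), open(d_office_lab)}

== RESULT ==
["at(lab)", "have(k1)", "have(k3)", "open(d_office_lab)"]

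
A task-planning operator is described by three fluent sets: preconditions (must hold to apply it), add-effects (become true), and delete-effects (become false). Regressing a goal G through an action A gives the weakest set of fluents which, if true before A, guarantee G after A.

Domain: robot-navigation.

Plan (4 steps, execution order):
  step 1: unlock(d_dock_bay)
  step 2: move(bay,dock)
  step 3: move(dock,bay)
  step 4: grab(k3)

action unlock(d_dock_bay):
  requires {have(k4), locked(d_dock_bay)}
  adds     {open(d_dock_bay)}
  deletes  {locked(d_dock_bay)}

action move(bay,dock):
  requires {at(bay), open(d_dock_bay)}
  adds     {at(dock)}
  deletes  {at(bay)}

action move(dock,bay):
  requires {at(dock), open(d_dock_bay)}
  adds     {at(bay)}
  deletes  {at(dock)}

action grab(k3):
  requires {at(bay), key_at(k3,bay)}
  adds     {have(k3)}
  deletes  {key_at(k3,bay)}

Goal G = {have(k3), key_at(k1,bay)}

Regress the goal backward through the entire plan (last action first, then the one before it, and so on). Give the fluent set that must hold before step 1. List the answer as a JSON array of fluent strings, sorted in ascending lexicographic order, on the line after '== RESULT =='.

Work backward from the goal:
  through step 4 (grab(k3)): drop {have(k3)}, keep {key_at(k1,bay)}, require {at(bay), key_at(k3,bay)}
    → {at(bay), key_at(k1,bay), key_at(k3,bay)}
  through step 3 (move(dock,bay)): drop {at(bay)}, keep {key_at(k1,bay), key_at(k3,bay)}, require {at(dock), open(d_dock_bay)}
    → {at(dock), key_at(k1,bay), key_at(k3,bay), open(d_dock_bay)}
  through step 2 (move(bay,dock)): drop {at(dock)}, keep {key_at(k1,bay), key_at(k3,bay), open(d_dock_bay)}, require {at(bay), open(d_dock_bay)}
    → {at(bay), key_at(k1,bay), key_at(k3,bay), open(d_dock_bay)}
  through step 1 (unlock(d_dock_bay)): drop {open(d_dock_bay)}, keep {at(bay), key_at(k1,bay), key_at(k3,bay)}, require {have(k4), locked(d_dock_bay)}
    → {at(bay), have(k4), key_at(k1,bay), key_at(k3,bay), locked(d_dock_bay)}

== RESULT ==
["at(bay)", "have(k4)", "key_at(k1,bay)", "key_at(k3,bay)", "locked(d_dock_bay)"]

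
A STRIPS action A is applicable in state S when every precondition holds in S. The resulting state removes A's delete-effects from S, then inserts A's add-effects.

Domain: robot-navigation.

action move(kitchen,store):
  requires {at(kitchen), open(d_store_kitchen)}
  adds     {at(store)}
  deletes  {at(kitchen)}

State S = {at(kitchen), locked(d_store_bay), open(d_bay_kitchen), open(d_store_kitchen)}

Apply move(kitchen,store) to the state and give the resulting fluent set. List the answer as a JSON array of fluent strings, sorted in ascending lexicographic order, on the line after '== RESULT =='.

Progress:
  pre ⊆ S: {at(kitchen), open(d_store_kitchen)} ⊆ S  — applicable
  S \ del = {locked(d_store_bay), open(d_bay_kitchen), open(d_store_kitchen)}
  ∪ add   = {at(store), locked(d_store_bay), open(d_bay_kitchen), open(d_store_kitchen)}

== RESULT ==
["at(store)", "locked(d_store_bay)", "open(d_bay_kitchen)", "open(d_store_kitchen)"]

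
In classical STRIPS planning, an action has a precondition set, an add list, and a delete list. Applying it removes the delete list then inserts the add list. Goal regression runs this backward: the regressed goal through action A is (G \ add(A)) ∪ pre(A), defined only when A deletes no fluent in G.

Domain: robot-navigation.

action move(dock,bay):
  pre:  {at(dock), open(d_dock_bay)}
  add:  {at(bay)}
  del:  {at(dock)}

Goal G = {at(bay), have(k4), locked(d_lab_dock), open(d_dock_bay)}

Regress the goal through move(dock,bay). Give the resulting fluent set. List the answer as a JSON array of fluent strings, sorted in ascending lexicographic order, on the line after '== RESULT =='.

Compute (G \ add) ∪ pre:
  G ∩ del = {}  (empty — regression defined)
  G \ add = {at(bay), have(k4), locked(d_lab_dock), open(d_dock_bay)} \ {at(bay)} = {have(k4), locked(d_lab_dock), open(d_dock_bay)}
  ∪ pre   = {have(k4), locked(d_lab_dock), open(d_dock_bay)} ∪ {at(dock), open(d_dock_bay)}
          = {at(dock), have(k4), locked(d_lab_dock), open(d_dock_bay)}

== RESULT ==
["at(dock)", "have(k4)", "locked(d_lab_dock)", "open(d_dock_bay)"]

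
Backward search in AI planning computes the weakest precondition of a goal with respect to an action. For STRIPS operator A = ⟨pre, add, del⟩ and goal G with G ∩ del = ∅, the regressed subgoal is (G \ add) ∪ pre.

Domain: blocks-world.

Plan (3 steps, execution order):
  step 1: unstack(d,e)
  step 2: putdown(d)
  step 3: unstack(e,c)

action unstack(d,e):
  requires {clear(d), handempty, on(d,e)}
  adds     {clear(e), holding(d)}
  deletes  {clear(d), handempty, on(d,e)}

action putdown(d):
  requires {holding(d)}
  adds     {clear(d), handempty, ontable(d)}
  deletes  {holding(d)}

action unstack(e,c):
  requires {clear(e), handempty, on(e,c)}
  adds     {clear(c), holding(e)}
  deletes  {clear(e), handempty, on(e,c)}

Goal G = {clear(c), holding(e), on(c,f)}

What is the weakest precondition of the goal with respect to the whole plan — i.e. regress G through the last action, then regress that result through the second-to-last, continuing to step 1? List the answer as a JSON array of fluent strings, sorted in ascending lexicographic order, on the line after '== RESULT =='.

Regress step by step:
  through step 3 (unstack(e,c)): drop {clear(c), holding(e)}, keep {on(c,f)}, require {clear(e), handempty, on(e,c)}
    → {clear(e), handempty, on(c,f), on(e,c)}
  through step 2 (putdown(d)): drop {handempty}, keep {clear(e), on(c,f), on(e,c)}, require {holding(d)}
    → {clear(e), holding(d), on(c,f), on(e,c)}
  through step 1 (unstack(d,e)): drop {clear(e), holding(d)}, keep {on(c,f), on(e,c)}, require {clear(d), handempty, on(d,e)}
    → {clear(d), handempty, on(c,f), on(d,e), on(e,c)}

== RESULT ==
["clear(d)", "handempty", "on(c,f)", "on(d,e)", "on(e,c)"]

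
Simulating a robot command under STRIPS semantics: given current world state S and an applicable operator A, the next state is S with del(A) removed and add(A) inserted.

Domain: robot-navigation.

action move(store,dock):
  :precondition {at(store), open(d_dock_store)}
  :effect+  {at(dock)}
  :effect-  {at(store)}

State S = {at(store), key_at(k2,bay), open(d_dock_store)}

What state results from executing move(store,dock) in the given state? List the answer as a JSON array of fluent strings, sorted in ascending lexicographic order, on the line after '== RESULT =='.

Progress:
  pre ⊆ S: {at(store), open(d_dock_store)} ⊆ S  — applicable
  S \ del = {key_at(k2,bay), open(d_dock_store)}
  ∪ add   = {at(dock), key_at(k2,bay), open(d_dock_store)}

== RESULT ==
["at(dock)", "key_at(k2,bay)", "open(d_dock_store)"]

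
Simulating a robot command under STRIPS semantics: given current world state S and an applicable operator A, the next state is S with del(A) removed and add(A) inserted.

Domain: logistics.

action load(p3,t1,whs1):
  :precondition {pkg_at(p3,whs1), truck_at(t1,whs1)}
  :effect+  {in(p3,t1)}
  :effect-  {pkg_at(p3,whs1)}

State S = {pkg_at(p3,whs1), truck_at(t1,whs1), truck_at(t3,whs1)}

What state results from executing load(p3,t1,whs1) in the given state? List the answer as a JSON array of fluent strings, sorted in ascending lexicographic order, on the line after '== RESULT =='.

Compute (S \ del) ∪ add:
  pre ⊆ S: {pkg_at(p3,whs1), truck_at(t1,whs1)} ⊆ S  — applicable
  S \ del = {truck_at(t1,whs1), truck_at(t3,whs1)}
  ∪ add   = {in(p3,t1), truck_at(t1,whs1), truck_at(t3,whs1)}

== RESULT ==
["in(p3,t1)", "truck_at(t1,whs1)", "truck_at(t3,whs1)"]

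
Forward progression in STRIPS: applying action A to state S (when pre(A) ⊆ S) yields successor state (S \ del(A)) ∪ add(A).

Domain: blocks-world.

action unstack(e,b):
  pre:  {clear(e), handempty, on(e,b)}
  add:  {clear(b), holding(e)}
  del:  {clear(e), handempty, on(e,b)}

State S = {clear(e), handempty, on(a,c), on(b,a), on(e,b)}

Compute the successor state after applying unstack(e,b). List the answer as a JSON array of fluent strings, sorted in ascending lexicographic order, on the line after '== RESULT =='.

Compute (S \ del) ∪ add:
  pre ⊆ S: {clear(e), handempty, on(e,b)} ⊆ S  — applicable
  S \ del = {on(a,c), on(b,a)}
  ∪ add   = {clear(b), holding(e), on(a,c), on(b,a)}

== RESULT ==
["clear(b)", "holding(e)", "on(a,c)", "on(b,a)"]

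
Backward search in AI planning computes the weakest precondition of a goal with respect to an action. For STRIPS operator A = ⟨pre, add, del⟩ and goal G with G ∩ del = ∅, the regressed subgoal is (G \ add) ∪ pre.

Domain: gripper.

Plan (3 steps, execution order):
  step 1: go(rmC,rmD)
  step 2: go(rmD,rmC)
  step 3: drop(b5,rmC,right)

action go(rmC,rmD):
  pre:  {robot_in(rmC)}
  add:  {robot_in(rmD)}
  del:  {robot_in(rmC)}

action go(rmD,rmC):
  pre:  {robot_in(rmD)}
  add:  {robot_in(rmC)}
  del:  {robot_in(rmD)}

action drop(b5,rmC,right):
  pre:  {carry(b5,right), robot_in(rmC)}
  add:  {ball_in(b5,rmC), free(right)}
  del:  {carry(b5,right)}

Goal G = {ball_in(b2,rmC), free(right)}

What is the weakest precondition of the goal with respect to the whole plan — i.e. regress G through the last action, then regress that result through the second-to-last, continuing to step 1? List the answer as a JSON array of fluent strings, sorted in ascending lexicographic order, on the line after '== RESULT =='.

Regress step by step:
  through step 3 (drop(b5,rmC,right)): drop {free(right)}, keep {ball_in(b2,rmC)}, require {carry(b5,right), robot_in(rmC)}
    → {ball_in(b2,rmC), carry(b5,right), robot_in(rmC)}
  through step 2 (go(rmD,rmC)): drop {robot_in(rmC)}, keep {ball_in(b2,rmC), carry(b5,right)}, require {robot_in(rmD)}
    → {ball_in(b2,rmC), carry(b5,right), robot_in(rmD)}
  through step 1 (go(rmC,rmD)): drop {robot_in(rmD)}, keep {ball_in(b2,rmC), carry(b5,right)}, require {robot_in(rmC)}
    → {ball_in(b2,rmC), carry(b5,right), robot_in(rmC)}

== RESULT ==
["ball_in(b2,rmC)", "carry(b5,right)", "robot_in(rmC)"]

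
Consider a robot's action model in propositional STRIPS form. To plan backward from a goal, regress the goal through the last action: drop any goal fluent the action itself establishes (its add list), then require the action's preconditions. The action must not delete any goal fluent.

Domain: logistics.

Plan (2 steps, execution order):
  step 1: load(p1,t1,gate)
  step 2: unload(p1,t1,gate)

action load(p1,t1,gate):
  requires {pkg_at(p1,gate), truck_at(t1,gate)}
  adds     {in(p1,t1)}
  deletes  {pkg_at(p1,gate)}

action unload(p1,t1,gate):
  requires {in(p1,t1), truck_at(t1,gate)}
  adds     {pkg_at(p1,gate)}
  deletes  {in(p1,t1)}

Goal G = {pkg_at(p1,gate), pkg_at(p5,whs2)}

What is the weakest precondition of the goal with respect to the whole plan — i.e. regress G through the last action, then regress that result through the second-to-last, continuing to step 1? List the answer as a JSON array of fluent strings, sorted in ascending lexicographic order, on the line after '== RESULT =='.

Regress step by step:
  through step 2 (unload(p1,t1,gate)): drop {pkg_at(p1,gate)}, keep {pkg_at(p5,whs2)}, require {in(p1,t1), truck_at(t1,gate)}
    → {in(p1,t1), pkg_at(p5,whs2), truck_at(t1,gate)}
  through step 1 (load(p1,t1,gate)): drop {in(p1,t1)}, keep {pkg_at(p5,whs2), truck_at(t1,gate)}, require {pkg_at(p1,gate), truck_at(t1,gate)}
    → {pkg_at(p1,gate), pkg_at(p5,whs2), truck_at(t1,gate)}

== RESULT ==
["pkg_at(p1,gate)", "pkg_at(p5,whs2)", "truck_at(t1,gate)"]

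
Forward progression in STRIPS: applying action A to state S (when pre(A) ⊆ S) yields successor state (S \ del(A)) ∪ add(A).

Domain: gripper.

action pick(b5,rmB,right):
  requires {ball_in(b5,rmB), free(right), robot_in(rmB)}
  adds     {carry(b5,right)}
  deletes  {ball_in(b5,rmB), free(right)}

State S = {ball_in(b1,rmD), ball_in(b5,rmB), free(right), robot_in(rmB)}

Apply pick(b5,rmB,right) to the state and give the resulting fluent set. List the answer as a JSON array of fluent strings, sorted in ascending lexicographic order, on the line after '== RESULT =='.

Compute (S \ del) ∪ add:
  pre ⊆ S: {ball_in(b5,rmB), free(right), robot_in(rmB)} ⊆ S  — applicable
  S \ del = {ball_in(b1,rmD), robot_in(rmB)}
  ∪ add   = {ball_in(b1,rmD), carry(b5,right), robot_in(rmB)}

== RESULT ==
["ball_in(b1,rmD)", "carry(b5,right)", "robot_in(rmB)"]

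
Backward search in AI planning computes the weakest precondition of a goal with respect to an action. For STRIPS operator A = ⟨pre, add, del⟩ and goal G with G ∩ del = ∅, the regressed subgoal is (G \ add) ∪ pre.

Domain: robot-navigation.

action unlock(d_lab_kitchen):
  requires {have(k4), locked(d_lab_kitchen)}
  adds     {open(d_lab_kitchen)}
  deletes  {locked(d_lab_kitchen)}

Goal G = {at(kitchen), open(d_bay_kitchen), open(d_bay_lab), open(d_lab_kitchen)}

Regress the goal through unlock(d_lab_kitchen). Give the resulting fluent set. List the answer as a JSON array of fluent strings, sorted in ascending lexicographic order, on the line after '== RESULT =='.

Compute (G \ add) ∪ pre:
  G ∩ del = {}  (empty — regression defined)
  G \ add = {at(kitchen), open(d_bay_kitchen), open(d_bay_lab), open(d_lab_kitchen)} \ {open(d_lab_kitchen)} = {at(kitchen), open(d_bay_kitchen), open(d_bay_lab)}
  ∪ pre   = {at(kitchen), open(d_bay_kitchen), open(d_bay_lab)} ∪ {have(k4), locked(d_lab_kitchen)}
          = {at(kitchen), have(k4), locked(d_lab_kitchen), open(d_bay_kitchen), open(d_bay_lab)}

== RESULT ==
["at(kitchen)", "have(k4)", "locked(d_lab_kitchen)", "open(d_bay_kitchen)", "open(d_bay_lab)"]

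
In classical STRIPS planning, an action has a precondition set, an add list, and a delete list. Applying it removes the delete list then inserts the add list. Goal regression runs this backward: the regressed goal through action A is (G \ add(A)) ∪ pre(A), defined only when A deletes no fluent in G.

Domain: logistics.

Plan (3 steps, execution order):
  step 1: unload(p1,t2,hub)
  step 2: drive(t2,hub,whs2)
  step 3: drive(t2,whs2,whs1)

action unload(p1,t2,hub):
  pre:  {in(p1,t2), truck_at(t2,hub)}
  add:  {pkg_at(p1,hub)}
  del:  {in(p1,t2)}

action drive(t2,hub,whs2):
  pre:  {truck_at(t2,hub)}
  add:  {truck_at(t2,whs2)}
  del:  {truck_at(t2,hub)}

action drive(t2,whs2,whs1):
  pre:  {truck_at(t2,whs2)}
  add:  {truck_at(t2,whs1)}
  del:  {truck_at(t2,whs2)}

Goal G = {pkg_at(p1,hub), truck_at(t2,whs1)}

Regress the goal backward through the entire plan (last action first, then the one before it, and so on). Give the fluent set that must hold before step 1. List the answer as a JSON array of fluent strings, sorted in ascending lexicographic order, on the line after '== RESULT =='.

Work backward from the goal:
  through step 3 (drive(t2,whs2,whs1)): drop {truck_at(t2,whs1)}, keep {pkg_at(p1,hub)}, require {truck_at(t2,whs2)}
    → {pkg_at(p1,hub), truck_at(t2,whs2)}
  through step 2 (drive(t2,hub,whs2)): drop {truck_at(t2,whs2)}, keep {pkg_at(p1,hub)}, require {truck_at(t2,hub)}
    → {pkg_at(p1,hub), truck_at(t2,hub)}
  through step 1 (unload(p1,t2,hub)): drop {pkg_at(p1,hub)}, keep {truck_at(t2,hub)}, require {in(p1,t2), truck_at(t2,hub)}
    → {in(p1,t2), truck_at(t2,hub)}

== RESULT ==
["in(p1,t2)", "truck_at(t2,hub)"]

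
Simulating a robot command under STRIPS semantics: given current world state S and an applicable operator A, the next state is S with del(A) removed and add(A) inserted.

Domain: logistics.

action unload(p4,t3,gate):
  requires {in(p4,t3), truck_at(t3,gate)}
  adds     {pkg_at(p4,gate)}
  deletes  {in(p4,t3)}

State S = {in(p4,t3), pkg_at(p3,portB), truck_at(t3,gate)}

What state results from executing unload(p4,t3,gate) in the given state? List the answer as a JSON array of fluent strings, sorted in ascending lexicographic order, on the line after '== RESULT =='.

Compute (S \ del) ∪ add:
  pre ⊆ S: {in(p4,t3), truck_at(t3,gate)} ⊆ S  — applicable
  S \ del = {pkg_at(p3,portB), truck_at(t3,gate)}
  ∪ add   = {pkg_at(p3,portB), pkg_at(p4,gate), truck_at(t3,gate)}

== RESULT ==
["pkg_at(p3,portB)", "pkg_at(p4,gate)", "truck_at(t3,gate)"]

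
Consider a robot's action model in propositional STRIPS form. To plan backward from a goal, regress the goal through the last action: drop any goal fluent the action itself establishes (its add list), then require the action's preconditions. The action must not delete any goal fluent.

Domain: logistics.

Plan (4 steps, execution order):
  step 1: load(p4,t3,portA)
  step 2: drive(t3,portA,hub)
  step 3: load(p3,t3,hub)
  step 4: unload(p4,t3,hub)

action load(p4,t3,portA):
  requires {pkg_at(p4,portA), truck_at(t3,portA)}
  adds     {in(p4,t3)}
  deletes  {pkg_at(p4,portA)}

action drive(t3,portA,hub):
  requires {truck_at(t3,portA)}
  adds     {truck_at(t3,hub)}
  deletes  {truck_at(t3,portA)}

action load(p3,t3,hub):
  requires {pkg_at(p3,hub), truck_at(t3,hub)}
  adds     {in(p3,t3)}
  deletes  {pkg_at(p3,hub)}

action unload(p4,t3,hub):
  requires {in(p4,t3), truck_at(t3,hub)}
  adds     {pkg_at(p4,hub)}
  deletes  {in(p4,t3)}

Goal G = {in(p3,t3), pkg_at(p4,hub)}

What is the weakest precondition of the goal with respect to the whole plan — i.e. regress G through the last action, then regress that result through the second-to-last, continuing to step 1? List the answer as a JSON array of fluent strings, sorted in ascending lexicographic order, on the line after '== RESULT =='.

Work backward from the goal:
  through step 4 (unload(p4,t3,hub)): drop {pkg_at(p4,hub)}, keep {in(p3,t3)}, require {in(p4,t3), truck_at(t3,hub)}
    → {in(p3,t3), in(p4,t3), truck_at(t3,hub)}
  through step 3 (load(p3,t3,hub)): drop {in(p3,t3)}, keep {in(p4,t3), truck_at(t3,hub)}, require {pkg_at(p3,hub), truck_at(t3,hub)}
    → {in(p4,t3), pkg_at(p3,hub), truck_at(t3,hub)}
  through step 2 (drive(t3,portA,hub)): drop {truck_at(t3,hub)}, keep {in(p4,t3), pkg_at(p3,hub)}, require {truck_at(t3,portA)}
    → {in(p4,t3), pkg_at(p3,hub), truck_at(t3,portA)}
  through step 1 (load(p4,t3,portA)): drop {in(p4,t3)}, keep {pkg_at(p3,hub), truck_at(t3,portA)}, require {pkg_at(p4,portA), truck_at(t3,portA)}
    → {pkg_at(p3,hub), pkg_at(p4,portA), truck_at(t3,portA)}

== RESULT ==
["pkg_at(p3,hub)", "pkg_at(p4,portA)", "truck_at(t3,portA)"]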